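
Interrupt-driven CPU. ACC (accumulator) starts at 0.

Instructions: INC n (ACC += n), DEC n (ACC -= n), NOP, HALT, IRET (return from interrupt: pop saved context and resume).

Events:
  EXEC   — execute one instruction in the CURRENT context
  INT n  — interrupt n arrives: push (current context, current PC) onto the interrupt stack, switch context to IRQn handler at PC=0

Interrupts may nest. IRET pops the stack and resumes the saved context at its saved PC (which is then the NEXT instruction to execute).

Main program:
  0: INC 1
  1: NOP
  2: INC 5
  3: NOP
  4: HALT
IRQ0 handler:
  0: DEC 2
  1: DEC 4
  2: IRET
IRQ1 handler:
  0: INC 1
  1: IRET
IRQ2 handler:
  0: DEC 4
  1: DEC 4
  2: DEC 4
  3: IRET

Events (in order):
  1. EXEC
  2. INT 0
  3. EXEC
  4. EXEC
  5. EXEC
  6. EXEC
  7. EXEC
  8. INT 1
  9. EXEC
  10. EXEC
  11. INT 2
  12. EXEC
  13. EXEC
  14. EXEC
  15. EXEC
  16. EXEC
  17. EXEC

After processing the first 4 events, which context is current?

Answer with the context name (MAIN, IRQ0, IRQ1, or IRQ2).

Event 1 (EXEC): [MAIN] PC=0: INC 1 -> ACC=1
Event 2 (INT 0): INT 0 arrives: push (MAIN, PC=1), enter IRQ0 at PC=0 (depth now 1)
Event 3 (EXEC): [IRQ0] PC=0: DEC 2 -> ACC=-1
Event 4 (EXEC): [IRQ0] PC=1: DEC 4 -> ACC=-5

Answer: IRQ0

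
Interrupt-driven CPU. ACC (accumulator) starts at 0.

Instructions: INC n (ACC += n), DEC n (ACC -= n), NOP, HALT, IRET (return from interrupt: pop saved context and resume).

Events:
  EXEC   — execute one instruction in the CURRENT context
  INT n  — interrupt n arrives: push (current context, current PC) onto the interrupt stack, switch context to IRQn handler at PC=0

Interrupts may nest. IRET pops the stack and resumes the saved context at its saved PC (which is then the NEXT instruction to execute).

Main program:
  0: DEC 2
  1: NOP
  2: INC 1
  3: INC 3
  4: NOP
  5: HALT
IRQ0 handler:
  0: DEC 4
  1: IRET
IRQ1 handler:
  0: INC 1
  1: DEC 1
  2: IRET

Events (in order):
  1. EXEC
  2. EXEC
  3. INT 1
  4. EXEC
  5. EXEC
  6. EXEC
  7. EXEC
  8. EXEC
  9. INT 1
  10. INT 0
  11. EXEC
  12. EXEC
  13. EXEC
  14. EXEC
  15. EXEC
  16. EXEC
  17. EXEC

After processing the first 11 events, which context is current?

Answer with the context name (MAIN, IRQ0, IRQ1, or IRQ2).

Answer: IRQ0

Derivation:
Event 1 (EXEC): [MAIN] PC=0: DEC 2 -> ACC=-2
Event 2 (EXEC): [MAIN] PC=1: NOP
Event 3 (INT 1): INT 1 arrives: push (MAIN, PC=2), enter IRQ1 at PC=0 (depth now 1)
Event 4 (EXEC): [IRQ1] PC=0: INC 1 -> ACC=-1
Event 5 (EXEC): [IRQ1] PC=1: DEC 1 -> ACC=-2
Event 6 (EXEC): [IRQ1] PC=2: IRET -> resume MAIN at PC=2 (depth now 0)
Event 7 (EXEC): [MAIN] PC=2: INC 1 -> ACC=-1
Event 8 (EXEC): [MAIN] PC=3: INC 3 -> ACC=2
Event 9 (INT 1): INT 1 arrives: push (MAIN, PC=4), enter IRQ1 at PC=0 (depth now 1)
Event 10 (INT 0): INT 0 arrives: push (IRQ1, PC=0), enter IRQ0 at PC=0 (depth now 2)
Event 11 (EXEC): [IRQ0] PC=0: DEC 4 -> ACC=-2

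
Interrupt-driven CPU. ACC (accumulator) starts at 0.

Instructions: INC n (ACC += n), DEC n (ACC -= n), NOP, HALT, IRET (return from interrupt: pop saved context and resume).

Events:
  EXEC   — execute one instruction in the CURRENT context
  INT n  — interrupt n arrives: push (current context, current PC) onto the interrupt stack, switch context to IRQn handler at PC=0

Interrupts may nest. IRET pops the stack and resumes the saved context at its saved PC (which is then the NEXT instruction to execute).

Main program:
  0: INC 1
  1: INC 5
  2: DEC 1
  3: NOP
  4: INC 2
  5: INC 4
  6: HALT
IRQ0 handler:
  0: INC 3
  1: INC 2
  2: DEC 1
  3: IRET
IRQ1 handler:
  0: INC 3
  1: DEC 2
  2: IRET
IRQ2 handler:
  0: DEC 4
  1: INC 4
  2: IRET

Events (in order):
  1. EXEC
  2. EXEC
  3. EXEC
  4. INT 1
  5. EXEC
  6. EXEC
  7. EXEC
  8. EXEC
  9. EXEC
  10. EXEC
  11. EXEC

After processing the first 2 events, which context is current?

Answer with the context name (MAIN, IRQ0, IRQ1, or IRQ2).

Event 1 (EXEC): [MAIN] PC=0: INC 1 -> ACC=1
Event 2 (EXEC): [MAIN] PC=1: INC 5 -> ACC=6

Answer: MAIN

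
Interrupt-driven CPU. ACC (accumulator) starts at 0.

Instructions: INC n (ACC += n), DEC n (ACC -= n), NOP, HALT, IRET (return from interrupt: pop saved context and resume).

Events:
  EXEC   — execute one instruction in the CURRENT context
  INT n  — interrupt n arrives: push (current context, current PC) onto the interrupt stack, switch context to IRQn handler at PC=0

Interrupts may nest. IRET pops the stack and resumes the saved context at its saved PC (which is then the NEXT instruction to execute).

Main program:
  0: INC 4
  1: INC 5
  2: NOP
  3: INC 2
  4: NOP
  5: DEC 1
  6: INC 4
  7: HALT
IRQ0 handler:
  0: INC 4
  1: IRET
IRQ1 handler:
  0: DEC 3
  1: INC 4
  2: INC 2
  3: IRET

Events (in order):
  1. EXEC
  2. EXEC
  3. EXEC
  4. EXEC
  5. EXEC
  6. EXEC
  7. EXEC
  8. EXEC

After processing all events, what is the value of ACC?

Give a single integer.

Answer: 14

Derivation:
Event 1 (EXEC): [MAIN] PC=0: INC 4 -> ACC=4
Event 2 (EXEC): [MAIN] PC=1: INC 5 -> ACC=9
Event 3 (EXEC): [MAIN] PC=2: NOP
Event 4 (EXEC): [MAIN] PC=3: INC 2 -> ACC=11
Event 5 (EXEC): [MAIN] PC=4: NOP
Event 6 (EXEC): [MAIN] PC=5: DEC 1 -> ACC=10
Event 7 (EXEC): [MAIN] PC=6: INC 4 -> ACC=14
Event 8 (EXEC): [MAIN] PC=7: HALT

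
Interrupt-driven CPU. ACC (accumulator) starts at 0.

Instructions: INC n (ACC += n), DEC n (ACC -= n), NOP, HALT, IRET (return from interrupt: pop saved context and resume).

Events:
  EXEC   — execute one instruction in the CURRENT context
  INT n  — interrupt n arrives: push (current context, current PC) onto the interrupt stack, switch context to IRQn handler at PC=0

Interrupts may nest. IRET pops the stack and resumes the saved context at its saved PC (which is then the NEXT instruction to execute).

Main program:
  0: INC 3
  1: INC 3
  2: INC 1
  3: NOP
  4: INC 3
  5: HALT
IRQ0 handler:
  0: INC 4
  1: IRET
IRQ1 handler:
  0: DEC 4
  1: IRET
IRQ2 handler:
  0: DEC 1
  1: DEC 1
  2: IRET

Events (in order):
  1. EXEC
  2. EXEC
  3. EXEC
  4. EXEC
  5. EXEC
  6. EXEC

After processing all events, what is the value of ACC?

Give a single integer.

Event 1 (EXEC): [MAIN] PC=0: INC 3 -> ACC=3
Event 2 (EXEC): [MAIN] PC=1: INC 3 -> ACC=6
Event 3 (EXEC): [MAIN] PC=2: INC 1 -> ACC=7
Event 4 (EXEC): [MAIN] PC=3: NOP
Event 5 (EXEC): [MAIN] PC=4: INC 3 -> ACC=10
Event 6 (EXEC): [MAIN] PC=5: HALT

Answer: 10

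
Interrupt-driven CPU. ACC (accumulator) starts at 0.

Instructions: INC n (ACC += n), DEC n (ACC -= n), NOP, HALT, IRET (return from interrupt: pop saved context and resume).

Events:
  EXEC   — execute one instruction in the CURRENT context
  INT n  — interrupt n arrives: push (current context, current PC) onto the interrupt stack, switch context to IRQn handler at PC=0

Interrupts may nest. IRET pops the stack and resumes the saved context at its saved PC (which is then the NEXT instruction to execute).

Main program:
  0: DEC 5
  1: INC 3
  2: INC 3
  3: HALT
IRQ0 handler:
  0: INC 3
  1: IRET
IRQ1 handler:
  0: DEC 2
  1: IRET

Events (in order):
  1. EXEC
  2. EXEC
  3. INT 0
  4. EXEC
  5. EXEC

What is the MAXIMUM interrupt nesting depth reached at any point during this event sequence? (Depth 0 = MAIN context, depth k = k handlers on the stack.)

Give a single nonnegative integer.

Answer: 1

Derivation:
Event 1 (EXEC): [MAIN] PC=0: DEC 5 -> ACC=-5 [depth=0]
Event 2 (EXEC): [MAIN] PC=1: INC 3 -> ACC=-2 [depth=0]
Event 3 (INT 0): INT 0 arrives: push (MAIN, PC=2), enter IRQ0 at PC=0 (depth now 1) [depth=1]
Event 4 (EXEC): [IRQ0] PC=0: INC 3 -> ACC=1 [depth=1]
Event 5 (EXEC): [IRQ0] PC=1: IRET -> resume MAIN at PC=2 (depth now 0) [depth=0]
Max depth observed: 1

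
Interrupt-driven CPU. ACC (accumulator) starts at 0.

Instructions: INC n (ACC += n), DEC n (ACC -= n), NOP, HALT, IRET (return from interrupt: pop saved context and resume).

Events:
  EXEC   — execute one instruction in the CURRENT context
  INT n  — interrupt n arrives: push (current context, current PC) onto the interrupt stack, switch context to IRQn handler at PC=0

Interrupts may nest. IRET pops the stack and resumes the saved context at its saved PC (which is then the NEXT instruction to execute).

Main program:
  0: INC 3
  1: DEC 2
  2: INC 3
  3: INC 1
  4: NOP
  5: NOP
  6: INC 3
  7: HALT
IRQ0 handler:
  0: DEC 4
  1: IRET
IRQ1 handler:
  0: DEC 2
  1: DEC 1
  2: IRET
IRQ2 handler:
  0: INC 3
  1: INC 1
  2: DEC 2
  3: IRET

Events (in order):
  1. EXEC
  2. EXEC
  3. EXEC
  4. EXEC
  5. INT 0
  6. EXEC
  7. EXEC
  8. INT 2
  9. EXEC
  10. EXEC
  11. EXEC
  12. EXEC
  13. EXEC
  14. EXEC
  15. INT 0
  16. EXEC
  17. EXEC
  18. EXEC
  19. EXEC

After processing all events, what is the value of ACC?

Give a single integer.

Event 1 (EXEC): [MAIN] PC=0: INC 3 -> ACC=3
Event 2 (EXEC): [MAIN] PC=1: DEC 2 -> ACC=1
Event 3 (EXEC): [MAIN] PC=2: INC 3 -> ACC=4
Event 4 (EXEC): [MAIN] PC=3: INC 1 -> ACC=5
Event 5 (INT 0): INT 0 arrives: push (MAIN, PC=4), enter IRQ0 at PC=0 (depth now 1)
Event 6 (EXEC): [IRQ0] PC=0: DEC 4 -> ACC=1
Event 7 (EXEC): [IRQ0] PC=1: IRET -> resume MAIN at PC=4 (depth now 0)
Event 8 (INT 2): INT 2 arrives: push (MAIN, PC=4), enter IRQ2 at PC=0 (depth now 1)
Event 9 (EXEC): [IRQ2] PC=0: INC 3 -> ACC=4
Event 10 (EXEC): [IRQ2] PC=1: INC 1 -> ACC=5
Event 11 (EXEC): [IRQ2] PC=2: DEC 2 -> ACC=3
Event 12 (EXEC): [IRQ2] PC=3: IRET -> resume MAIN at PC=4 (depth now 0)
Event 13 (EXEC): [MAIN] PC=4: NOP
Event 14 (EXEC): [MAIN] PC=5: NOP
Event 15 (INT 0): INT 0 arrives: push (MAIN, PC=6), enter IRQ0 at PC=0 (depth now 1)
Event 16 (EXEC): [IRQ0] PC=0: DEC 4 -> ACC=-1
Event 17 (EXEC): [IRQ0] PC=1: IRET -> resume MAIN at PC=6 (depth now 0)
Event 18 (EXEC): [MAIN] PC=6: INC 3 -> ACC=2
Event 19 (EXEC): [MAIN] PC=7: HALT

Answer: 2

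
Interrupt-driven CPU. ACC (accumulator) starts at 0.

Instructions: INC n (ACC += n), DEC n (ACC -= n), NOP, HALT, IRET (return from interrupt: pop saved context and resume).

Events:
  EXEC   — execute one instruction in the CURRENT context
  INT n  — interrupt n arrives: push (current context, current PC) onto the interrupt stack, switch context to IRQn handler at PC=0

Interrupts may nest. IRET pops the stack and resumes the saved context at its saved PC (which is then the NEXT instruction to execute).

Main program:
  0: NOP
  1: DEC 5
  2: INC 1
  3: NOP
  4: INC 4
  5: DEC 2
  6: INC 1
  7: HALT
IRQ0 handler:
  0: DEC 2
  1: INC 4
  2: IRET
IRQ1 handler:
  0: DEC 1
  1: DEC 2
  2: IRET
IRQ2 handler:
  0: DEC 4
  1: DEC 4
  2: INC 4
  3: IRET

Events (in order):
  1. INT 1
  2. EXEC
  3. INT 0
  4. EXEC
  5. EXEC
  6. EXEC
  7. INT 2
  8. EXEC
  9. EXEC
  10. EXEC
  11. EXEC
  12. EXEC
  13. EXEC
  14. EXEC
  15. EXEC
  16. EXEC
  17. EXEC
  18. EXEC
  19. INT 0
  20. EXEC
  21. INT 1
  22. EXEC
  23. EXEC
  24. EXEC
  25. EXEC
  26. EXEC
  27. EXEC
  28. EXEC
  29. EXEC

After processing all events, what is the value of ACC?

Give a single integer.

Answer: -7

Derivation:
Event 1 (INT 1): INT 1 arrives: push (MAIN, PC=0), enter IRQ1 at PC=0 (depth now 1)
Event 2 (EXEC): [IRQ1] PC=0: DEC 1 -> ACC=-1
Event 3 (INT 0): INT 0 arrives: push (IRQ1, PC=1), enter IRQ0 at PC=0 (depth now 2)
Event 4 (EXEC): [IRQ0] PC=0: DEC 2 -> ACC=-3
Event 5 (EXEC): [IRQ0] PC=1: INC 4 -> ACC=1
Event 6 (EXEC): [IRQ0] PC=2: IRET -> resume IRQ1 at PC=1 (depth now 1)
Event 7 (INT 2): INT 2 arrives: push (IRQ1, PC=1), enter IRQ2 at PC=0 (depth now 2)
Event 8 (EXEC): [IRQ2] PC=0: DEC 4 -> ACC=-3
Event 9 (EXEC): [IRQ2] PC=1: DEC 4 -> ACC=-7
Event 10 (EXEC): [IRQ2] PC=2: INC 4 -> ACC=-3
Event 11 (EXEC): [IRQ2] PC=3: IRET -> resume IRQ1 at PC=1 (depth now 1)
Event 12 (EXEC): [IRQ1] PC=1: DEC 2 -> ACC=-5
Event 13 (EXEC): [IRQ1] PC=2: IRET -> resume MAIN at PC=0 (depth now 0)
Event 14 (EXEC): [MAIN] PC=0: NOP
Event 15 (EXEC): [MAIN] PC=1: DEC 5 -> ACC=-10
Event 16 (EXEC): [MAIN] PC=2: INC 1 -> ACC=-9
Event 17 (EXEC): [MAIN] PC=3: NOP
Event 18 (EXEC): [MAIN] PC=4: INC 4 -> ACC=-5
Event 19 (INT 0): INT 0 arrives: push (MAIN, PC=5), enter IRQ0 at PC=0 (depth now 1)
Event 20 (EXEC): [IRQ0] PC=0: DEC 2 -> ACC=-7
Event 21 (INT 1): INT 1 arrives: push (IRQ0, PC=1), enter IRQ1 at PC=0 (depth now 2)
Event 22 (EXEC): [IRQ1] PC=0: DEC 1 -> ACC=-8
Event 23 (EXEC): [IRQ1] PC=1: DEC 2 -> ACC=-10
Event 24 (EXEC): [IRQ1] PC=2: IRET -> resume IRQ0 at PC=1 (depth now 1)
Event 25 (EXEC): [IRQ0] PC=1: INC 4 -> ACC=-6
Event 26 (EXEC): [IRQ0] PC=2: IRET -> resume MAIN at PC=5 (depth now 0)
Event 27 (EXEC): [MAIN] PC=5: DEC 2 -> ACC=-8
Event 28 (EXEC): [MAIN] PC=6: INC 1 -> ACC=-7
Event 29 (EXEC): [MAIN] PC=7: HALT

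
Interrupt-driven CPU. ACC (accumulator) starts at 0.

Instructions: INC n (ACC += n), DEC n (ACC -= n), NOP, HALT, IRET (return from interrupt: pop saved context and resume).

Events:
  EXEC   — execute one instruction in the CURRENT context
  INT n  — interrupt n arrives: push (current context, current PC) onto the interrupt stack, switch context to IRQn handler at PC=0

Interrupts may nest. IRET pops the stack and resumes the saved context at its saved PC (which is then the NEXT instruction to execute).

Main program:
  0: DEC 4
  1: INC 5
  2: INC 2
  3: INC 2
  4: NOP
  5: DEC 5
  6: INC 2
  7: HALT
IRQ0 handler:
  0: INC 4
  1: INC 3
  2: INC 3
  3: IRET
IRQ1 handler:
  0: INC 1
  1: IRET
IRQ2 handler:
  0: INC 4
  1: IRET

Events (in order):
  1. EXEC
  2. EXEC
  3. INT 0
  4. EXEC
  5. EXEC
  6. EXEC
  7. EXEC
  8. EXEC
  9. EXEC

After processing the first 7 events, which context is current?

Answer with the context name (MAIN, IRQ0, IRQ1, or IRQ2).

Event 1 (EXEC): [MAIN] PC=0: DEC 4 -> ACC=-4
Event 2 (EXEC): [MAIN] PC=1: INC 5 -> ACC=1
Event 3 (INT 0): INT 0 arrives: push (MAIN, PC=2), enter IRQ0 at PC=0 (depth now 1)
Event 4 (EXEC): [IRQ0] PC=0: INC 4 -> ACC=5
Event 5 (EXEC): [IRQ0] PC=1: INC 3 -> ACC=8
Event 6 (EXEC): [IRQ0] PC=2: INC 3 -> ACC=11
Event 7 (EXEC): [IRQ0] PC=3: IRET -> resume MAIN at PC=2 (depth now 0)

Answer: MAIN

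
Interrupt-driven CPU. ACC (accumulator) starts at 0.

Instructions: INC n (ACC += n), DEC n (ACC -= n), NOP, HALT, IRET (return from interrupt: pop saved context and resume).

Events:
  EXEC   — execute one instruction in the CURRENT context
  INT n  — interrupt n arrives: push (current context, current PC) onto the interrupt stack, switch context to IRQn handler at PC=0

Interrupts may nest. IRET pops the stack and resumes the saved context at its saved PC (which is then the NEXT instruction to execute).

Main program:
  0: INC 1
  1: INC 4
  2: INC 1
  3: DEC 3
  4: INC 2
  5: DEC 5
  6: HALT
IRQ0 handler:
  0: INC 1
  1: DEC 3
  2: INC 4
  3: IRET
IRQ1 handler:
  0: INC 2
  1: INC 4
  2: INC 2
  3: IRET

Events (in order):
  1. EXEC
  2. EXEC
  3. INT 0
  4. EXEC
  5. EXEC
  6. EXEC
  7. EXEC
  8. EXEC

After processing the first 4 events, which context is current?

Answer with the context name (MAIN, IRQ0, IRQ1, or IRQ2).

Answer: IRQ0

Derivation:
Event 1 (EXEC): [MAIN] PC=0: INC 1 -> ACC=1
Event 2 (EXEC): [MAIN] PC=1: INC 4 -> ACC=5
Event 3 (INT 0): INT 0 arrives: push (MAIN, PC=2), enter IRQ0 at PC=0 (depth now 1)
Event 4 (EXEC): [IRQ0] PC=0: INC 1 -> ACC=6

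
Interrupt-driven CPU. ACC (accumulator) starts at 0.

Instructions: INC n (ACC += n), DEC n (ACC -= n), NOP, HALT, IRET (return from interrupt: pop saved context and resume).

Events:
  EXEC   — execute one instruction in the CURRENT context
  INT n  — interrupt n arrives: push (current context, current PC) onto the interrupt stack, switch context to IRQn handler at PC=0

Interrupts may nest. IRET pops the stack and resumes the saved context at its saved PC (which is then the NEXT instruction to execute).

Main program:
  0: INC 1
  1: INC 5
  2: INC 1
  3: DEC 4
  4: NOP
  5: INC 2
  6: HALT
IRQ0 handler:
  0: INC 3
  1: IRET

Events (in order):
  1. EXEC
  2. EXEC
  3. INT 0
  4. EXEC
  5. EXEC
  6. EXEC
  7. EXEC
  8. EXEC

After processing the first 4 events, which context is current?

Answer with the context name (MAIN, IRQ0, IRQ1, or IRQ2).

Event 1 (EXEC): [MAIN] PC=0: INC 1 -> ACC=1
Event 2 (EXEC): [MAIN] PC=1: INC 5 -> ACC=6
Event 3 (INT 0): INT 0 arrives: push (MAIN, PC=2), enter IRQ0 at PC=0 (depth now 1)
Event 4 (EXEC): [IRQ0] PC=0: INC 3 -> ACC=9

Answer: IRQ0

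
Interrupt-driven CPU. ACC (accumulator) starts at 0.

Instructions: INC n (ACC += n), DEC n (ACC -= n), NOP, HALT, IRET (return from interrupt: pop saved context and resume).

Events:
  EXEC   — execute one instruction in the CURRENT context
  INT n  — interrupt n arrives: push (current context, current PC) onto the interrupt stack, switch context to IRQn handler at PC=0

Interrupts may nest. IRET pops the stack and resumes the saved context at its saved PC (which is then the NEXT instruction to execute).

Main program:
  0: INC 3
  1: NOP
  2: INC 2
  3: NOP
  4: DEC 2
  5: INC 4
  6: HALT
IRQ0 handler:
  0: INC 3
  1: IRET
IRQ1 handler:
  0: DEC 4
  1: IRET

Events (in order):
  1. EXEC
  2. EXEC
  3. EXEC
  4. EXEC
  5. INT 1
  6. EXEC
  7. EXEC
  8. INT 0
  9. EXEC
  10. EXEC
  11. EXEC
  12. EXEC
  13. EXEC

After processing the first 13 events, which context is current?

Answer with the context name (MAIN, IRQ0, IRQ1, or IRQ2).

Answer: MAIN

Derivation:
Event 1 (EXEC): [MAIN] PC=0: INC 3 -> ACC=3
Event 2 (EXEC): [MAIN] PC=1: NOP
Event 3 (EXEC): [MAIN] PC=2: INC 2 -> ACC=5
Event 4 (EXEC): [MAIN] PC=3: NOP
Event 5 (INT 1): INT 1 arrives: push (MAIN, PC=4), enter IRQ1 at PC=0 (depth now 1)
Event 6 (EXEC): [IRQ1] PC=0: DEC 4 -> ACC=1
Event 7 (EXEC): [IRQ1] PC=1: IRET -> resume MAIN at PC=4 (depth now 0)
Event 8 (INT 0): INT 0 arrives: push (MAIN, PC=4), enter IRQ0 at PC=0 (depth now 1)
Event 9 (EXEC): [IRQ0] PC=0: INC 3 -> ACC=4
Event 10 (EXEC): [IRQ0] PC=1: IRET -> resume MAIN at PC=4 (depth now 0)
Event 11 (EXEC): [MAIN] PC=4: DEC 2 -> ACC=2
Event 12 (EXEC): [MAIN] PC=5: INC 4 -> ACC=6
Event 13 (EXEC): [MAIN] PC=6: HALT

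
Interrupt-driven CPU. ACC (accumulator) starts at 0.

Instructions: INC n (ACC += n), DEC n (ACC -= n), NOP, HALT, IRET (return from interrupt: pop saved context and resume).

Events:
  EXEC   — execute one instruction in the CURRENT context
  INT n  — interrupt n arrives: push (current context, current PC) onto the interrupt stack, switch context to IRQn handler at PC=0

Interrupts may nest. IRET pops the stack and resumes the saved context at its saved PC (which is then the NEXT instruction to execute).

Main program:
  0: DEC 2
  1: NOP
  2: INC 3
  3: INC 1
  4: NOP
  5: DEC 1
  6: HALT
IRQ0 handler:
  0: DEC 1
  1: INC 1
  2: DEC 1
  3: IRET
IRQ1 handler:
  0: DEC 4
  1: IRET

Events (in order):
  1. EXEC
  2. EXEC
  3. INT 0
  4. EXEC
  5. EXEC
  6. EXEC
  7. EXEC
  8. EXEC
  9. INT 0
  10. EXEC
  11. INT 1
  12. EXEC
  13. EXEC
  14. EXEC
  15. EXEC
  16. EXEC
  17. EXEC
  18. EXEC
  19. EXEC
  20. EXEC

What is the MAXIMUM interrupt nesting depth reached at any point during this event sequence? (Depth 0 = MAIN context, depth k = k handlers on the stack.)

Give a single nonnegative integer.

Event 1 (EXEC): [MAIN] PC=0: DEC 2 -> ACC=-2 [depth=0]
Event 2 (EXEC): [MAIN] PC=1: NOP [depth=0]
Event 3 (INT 0): INT 0 arrives: push (MAIN, PC=2), enter IRQ0 at PC=0 (depth now 1) [depth=1]
Event 4 (EXEC): [IRQ0] PC=0: DEC 1 -> ACC=-3 [depth=1]
Event 5 (EXEC): [IRQ0] PC=1: INC 1 -> ACC=-2 [depth=1]
Event 6 (EXEC): [IRQ0] PC=2: DEC 1 -> ACC=-3 [depth=1]
Event 7 (EXEC): [IRQ0] PC=3: IRET -> resume MAIN at PC=2 (depth now 0) [depth=0]
Event 8 (EXEC): [MAIN] PC=2: INC 3 -> ACC=0 [depth=0]
Event 9 (INT 0): INT 0 arrives: push (MAIN, PC=3), enter IRQ0 at PC=0 (depth now 1) [depth=1]
Event 10 (EXEC): [IRQ0] PC=0: DEC 1 -> ACC=-1 [depth=1]
Event 11 (INT 1): INT 1 arrives: push (IRQ0, PC=1), enter IRQ1 at PC=0 (depth now 2) [depth=2]
Event 12 (EXEC): [IRQ1] PC=0: DEC 4 -> ACC=-5 [depth=2]
Event 13 (EXEC): [IRQ1] PC=1: IRET -> resume IRQ0 at PC=1 (depth now 1) [depth=1]
Event 14 (EXEC): [IRQ0] PC=1: INC 1 -> ACC=-4 [depth=1]
Event 15 (EXEC): [IRQ0] PC=2: DEC 1 -> ACC=-5 [depth=1]
Event 16 (EXEC): [IRQ0] PC=3: IRET -> resume MAIN at PC=3 (depth now 0) [depth=0]
Event 17 (EXEC): [MAIN] PC=3: INC 1 -> ACC=-4 [depth=0]
Event 18 (EXEC): [MAIN] PC=4: NOP [depth=0]
Event 19 (EXEC): [MAIN] PC=5: DEC 1 -> ACC=-5 [depth=0]
Event 20 (EXEC): [MAIN] PC=6: HALT [depth=0]
Max depth observed: 2

Answer: 2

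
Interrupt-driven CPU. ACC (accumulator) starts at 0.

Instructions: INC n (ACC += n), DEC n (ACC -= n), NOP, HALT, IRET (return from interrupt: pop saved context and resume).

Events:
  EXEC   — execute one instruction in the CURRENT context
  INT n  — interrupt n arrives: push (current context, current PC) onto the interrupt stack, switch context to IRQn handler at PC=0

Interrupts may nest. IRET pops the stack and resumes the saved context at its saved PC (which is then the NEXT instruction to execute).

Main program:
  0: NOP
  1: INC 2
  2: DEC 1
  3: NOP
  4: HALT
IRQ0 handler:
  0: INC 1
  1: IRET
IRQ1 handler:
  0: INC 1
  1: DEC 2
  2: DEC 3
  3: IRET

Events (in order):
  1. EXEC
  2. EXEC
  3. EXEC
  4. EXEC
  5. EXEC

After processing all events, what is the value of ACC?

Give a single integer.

Event 1 (EXEC): [MAIN] PC=0: NOP
Event 2 (EXEC): [MAIN] PC=1: INC 2 -> ACC=2
Event 3 (EXEC): [MAIN] PC=2: DEC 1 -> ACC=1
Event 4 (EXEC): [MAIN] PC=3: NOP
Event 5 (EXEC): [MAIN] PC=4: HALT

Answer: 1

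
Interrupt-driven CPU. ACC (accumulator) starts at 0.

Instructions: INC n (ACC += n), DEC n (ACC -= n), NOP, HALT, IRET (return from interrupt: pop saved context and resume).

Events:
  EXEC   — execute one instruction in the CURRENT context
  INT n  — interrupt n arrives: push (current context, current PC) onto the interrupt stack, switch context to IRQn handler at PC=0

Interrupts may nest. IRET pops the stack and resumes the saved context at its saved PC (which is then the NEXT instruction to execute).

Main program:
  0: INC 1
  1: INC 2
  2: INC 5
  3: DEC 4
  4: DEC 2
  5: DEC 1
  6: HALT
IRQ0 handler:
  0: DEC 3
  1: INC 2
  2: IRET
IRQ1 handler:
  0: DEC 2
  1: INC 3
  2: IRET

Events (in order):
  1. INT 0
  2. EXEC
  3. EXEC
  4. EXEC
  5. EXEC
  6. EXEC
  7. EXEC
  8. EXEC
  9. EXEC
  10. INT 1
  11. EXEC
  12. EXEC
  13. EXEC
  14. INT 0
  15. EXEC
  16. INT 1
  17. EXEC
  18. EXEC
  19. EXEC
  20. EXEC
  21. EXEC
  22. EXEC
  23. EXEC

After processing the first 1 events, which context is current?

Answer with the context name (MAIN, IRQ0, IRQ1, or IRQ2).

Event 1 (INT 0): INT 0 arrives: push (MAIN, PC=0), enter IRQ0 at PC=0 (depth now 1)

Answer: IRQ0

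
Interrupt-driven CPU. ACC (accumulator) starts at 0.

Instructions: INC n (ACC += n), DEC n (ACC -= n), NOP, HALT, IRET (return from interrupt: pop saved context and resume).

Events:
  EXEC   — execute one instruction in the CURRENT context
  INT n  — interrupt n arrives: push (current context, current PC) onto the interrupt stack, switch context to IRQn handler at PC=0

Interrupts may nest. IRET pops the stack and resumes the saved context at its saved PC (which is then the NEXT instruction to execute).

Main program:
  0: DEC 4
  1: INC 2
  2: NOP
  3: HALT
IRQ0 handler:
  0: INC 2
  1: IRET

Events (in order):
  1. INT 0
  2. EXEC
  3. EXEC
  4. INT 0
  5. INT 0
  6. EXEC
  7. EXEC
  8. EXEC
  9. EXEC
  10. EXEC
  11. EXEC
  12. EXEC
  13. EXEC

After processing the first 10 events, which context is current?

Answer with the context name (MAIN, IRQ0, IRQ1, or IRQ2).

Event 1 (INT 0): INT 0 arrives: push (MAIN, PC=0), enter IRQ0 at PC=0 (depth now 1)
Event 2 (EXEC): [IRQ0] PC=0: INC 2 -> ACC=2
Event 3 (EXEC): [IRQ0] PC=1: IRET -> resume MAIN at PC=0 (depth now 0)
Event 4 (INT 0): INT 0 arrives: push (MAIN, PC=0), enter IRQ0 at PC=0 (depth now 1)
Event 5 (INT 0): INT 0 arrives: push (IRQ0, PC=0), enter IRQ0 at PC=0 (depth now 2)
Event 6 (EXEC): [IRQ0] PC=0: INC 2 -> ACC=4
Event 7 (EXEC): [IRQ0] PC=1: IRET -> resume IRQ0 at PC=0 (depth now 1)
Event 8 (EXEC): [IRQ0] PC=0: INC 2 -> ACC=6
Event 9 (EXEC): [IRQ0] PC=1: IRET -> resume MAIN at PC=0 (depth now 0)
Event 10 (EXEC): [MAIN] PC=0: DEC 4 -> ACC=2

Answer: MAIN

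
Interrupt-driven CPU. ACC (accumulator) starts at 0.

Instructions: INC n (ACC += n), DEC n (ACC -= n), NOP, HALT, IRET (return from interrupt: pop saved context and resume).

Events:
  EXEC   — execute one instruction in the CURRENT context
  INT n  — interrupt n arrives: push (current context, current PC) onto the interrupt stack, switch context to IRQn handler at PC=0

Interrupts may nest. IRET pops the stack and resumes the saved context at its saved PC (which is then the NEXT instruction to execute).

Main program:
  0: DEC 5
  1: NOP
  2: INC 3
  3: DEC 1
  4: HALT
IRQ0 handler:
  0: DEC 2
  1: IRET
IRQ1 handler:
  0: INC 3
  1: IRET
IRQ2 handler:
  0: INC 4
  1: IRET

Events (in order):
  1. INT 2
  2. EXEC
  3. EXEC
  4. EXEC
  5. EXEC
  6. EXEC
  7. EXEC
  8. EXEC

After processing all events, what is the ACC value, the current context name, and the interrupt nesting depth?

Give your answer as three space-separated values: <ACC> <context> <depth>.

Answer: 1 MAIN 0

Derivation:
Event 1 (INT 2): INT 2 arrives: push (MAIN, PC=0), enter IRQ2 at PC=0 (depth now 1)
Event 2 (EXEC): [IRQ2] PC=0: INC 4 -> ACC=4
Event 3 (EXEC): [IRQ2] PC=1: IRET -> resume MAIN at PC=0 (depth now 0)
Event 4 (EXEC): [MAIN] PC=0: DEC 5 -> ACC=-1
Event 5 (EXEC): [MAIN] PC=1: NOP
Event 6 (EXEC): [MAIN] PC=2: INC 3 -> ACC=2
Event 7 (EXEC): [MAIN] PC=3: DEC 1 -> ACC=1
Event 8 (EXEC): [MAIN] PC=4: HALT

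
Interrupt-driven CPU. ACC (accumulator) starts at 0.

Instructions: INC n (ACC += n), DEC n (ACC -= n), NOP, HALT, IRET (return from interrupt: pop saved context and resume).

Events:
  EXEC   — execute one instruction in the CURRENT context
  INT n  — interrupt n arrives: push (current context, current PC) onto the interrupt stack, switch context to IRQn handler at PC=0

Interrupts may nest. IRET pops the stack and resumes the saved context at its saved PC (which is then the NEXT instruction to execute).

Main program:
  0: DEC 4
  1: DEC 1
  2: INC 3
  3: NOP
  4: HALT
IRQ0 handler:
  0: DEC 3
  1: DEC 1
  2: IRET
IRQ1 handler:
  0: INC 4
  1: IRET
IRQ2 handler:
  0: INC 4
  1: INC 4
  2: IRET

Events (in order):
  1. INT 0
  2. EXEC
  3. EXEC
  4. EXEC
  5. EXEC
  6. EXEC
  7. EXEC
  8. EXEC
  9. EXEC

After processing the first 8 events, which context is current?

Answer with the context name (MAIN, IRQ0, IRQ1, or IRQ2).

Event 1 (INT 0): INT 0 arrives: push (MAIN, PC=0), enter IRQ0 at PC=0 (depth now 1)
Event 2 (EXEC): [IRQ0] PC=0: DEC 3 -> ACC=-3
Event 3 (EXEC): [IRQ0] PC=1: DEC 1 -> ACC=-4
Event 4 (EXEC): [IRQ0] PC=2: IRET -> resume MAIN at PC=0 (depth now 0)
Event 5 (EXEC): [MAIN] PC=0: DEC 4 -> ACC=-8
Event 6 (EXEC): [MAIN] PC=1: DEC 1 -> ACC=-9
Event 7 (EXEC): [MAIN] PC=2: INC 3 -> ACC=-6
Event 8 (EXEC): [MAIN] PC=3: NOP

Answer: MAIN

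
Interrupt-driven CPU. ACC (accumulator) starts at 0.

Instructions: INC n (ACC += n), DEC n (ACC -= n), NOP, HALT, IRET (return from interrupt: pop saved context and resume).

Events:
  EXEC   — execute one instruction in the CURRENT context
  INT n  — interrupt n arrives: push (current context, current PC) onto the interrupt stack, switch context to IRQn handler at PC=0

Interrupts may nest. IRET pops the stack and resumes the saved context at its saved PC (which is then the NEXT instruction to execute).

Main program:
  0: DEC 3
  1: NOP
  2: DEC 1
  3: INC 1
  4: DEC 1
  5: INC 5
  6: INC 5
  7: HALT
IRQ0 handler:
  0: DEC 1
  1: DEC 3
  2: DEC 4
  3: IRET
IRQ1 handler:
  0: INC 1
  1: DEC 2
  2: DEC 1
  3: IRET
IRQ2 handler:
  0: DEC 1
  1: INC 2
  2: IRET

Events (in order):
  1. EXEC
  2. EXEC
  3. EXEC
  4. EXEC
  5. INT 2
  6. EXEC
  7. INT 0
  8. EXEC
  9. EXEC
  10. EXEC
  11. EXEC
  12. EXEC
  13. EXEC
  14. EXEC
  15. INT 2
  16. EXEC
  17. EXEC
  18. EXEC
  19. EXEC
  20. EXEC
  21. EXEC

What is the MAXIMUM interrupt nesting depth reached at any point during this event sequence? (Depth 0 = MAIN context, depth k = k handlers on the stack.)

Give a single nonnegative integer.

Answer: 2

Derivation:
Event 1 (EXEC): [MAIN] PC=0: DEC 3 -> ACC=-3 [depth=0]
Event 2 (EXEC): [MAIN] PC=1: NOP [depth=0]
Event 3 (EXEC): [MAIN] PC=2: DEC 1 -> ACC=-4 [depth=0]
Event 4 (EXEC): [MAIN] PC=3: INC 1 -> ACC=-3 [depth=0]
Event 5 (INT 2): INT 2 arrives: push (MAIN, PC=4), enter IRQ2 at PC=0 (depth now 1) [depth=1]
Event 6 (EXEC): [IRQ2] PC=0: DEC 1 -> ACC=-4 [depth=1]
Event 7 (INT 0): INT 0 arrives: push (IRQ2, PC=1), enter IRQ0 at PC=0 (depth now 2) [depth=2]
Event 8 (EXEC): [IRQ0] PC=0: DEC 1 -> ACC=-5 [depth=2]
Event 9 (EXEC): [IRQ0] PC=1: DEC 3 -> ACC=-8 [depth=2]
Event 10 (EXEC): [IRQ0] PC=2: DEC 4 -> ACC=-12 [depth=2]
Event 11 (EXEC): [IRQ0] PC=3: IRET -> resume IRQ2 at PC=1 (depth now 1) [depth=1]
Event 12 (EXEC): [IRQ2] PC=1: INC 2 -> ACC=-10 [depth=1]
Event 13 (EXEC): [IRQ2] PC=2: IRET -> resume MAIN at PC=4 (depth now 0) [depth=0]
Event 14 (EXEC): [MAIN] PC=4: DEC 1 -> ACC=-11 [depth=0]
Event 15 (INT 2): INT 2 arrives: push (MAIN, PC=5), enter IRQ2 at PC=0 (depth now 1) [depth=1]
Event 16 (EXEC): [IRQ2] PC=0: DEC 1 -> ACC=-12 [depth=1]
Event 17 (EXEC): [IRQ2] PC=1: INC 2 -> ACC=-10 [depth=1]
Event 18 (EXEC): [IRQ2] PC=2: IRET -> resume MAIN at PC=5 (depth now 0) [depth=0]
Event 19 (EXEC): [MAIN] PC=5: INC 5 -> ACC=-5 [depth=0]
Event 20 (EXEC): [MAIN] PC=6: INC 5 -> ACC=0 [depth=0]
Event 21 (EXEC): [MAIN] PC=7: HALT [depth=0]
Max depth observed: 2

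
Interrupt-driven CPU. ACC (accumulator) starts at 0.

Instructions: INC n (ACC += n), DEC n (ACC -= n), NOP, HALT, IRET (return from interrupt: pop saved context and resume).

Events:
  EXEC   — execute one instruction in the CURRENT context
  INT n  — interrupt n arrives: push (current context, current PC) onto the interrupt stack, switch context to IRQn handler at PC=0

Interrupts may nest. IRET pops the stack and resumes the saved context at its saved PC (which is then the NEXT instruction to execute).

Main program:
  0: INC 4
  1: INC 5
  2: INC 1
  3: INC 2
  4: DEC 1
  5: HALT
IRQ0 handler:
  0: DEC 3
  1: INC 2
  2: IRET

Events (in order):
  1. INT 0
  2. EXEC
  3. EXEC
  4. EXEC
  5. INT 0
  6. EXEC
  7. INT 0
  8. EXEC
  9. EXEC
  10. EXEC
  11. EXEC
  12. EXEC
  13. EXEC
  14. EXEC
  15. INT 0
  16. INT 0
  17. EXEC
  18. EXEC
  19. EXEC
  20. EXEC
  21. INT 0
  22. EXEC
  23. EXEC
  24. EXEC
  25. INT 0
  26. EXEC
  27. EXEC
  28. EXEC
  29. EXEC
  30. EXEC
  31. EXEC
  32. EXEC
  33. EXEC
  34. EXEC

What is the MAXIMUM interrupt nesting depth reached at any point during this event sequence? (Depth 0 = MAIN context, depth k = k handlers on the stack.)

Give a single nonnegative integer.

Event 1 (INT 0): INT 0 arrives: push (MAIN, PC=0), enter IRQ0 at PC=0 (depth now 1) [depth=1]
Event 2 (EXEC): [IRQ0] PC=0: DEC 3 -> ACC=-3 [depth=1]
Event 3 (EXEC): [IRQ0] PC=1: INC 2 -> ACC=-1 [depth=1]
Event 4 (EXEC): [IRQ0] PC=2: IRET -> resume MAIN at PC=0 (depth now 0) [depth=0]
Event 5 (INT 0): INT 0 arrives: push (MAIN, PC=0), enter IRQ0 at PC=0 (depth now 1) [depth=1]
Event 6 (EXEC): [IRQ0] PC=0: DEC 3 -> ACC=-4 [depth=1]
Event 7 (INT 0): INT 0 arrives: push (IRQ0, PC=1), enter IRQ0 at PC=0 (depth now 2) [depth=2]
Event 8 (EXEC): [IRQ0] PC=0: DEC 3 -> ACC=-7 [depth=2]
Event 9 (EXEC): [IRQ0] PC=1: INC 2 -> ACC=-5 [depth=2]
Event 10 (EXEC): [IRQ0] PC=2: IRET -> resume IRQ0 at PC=1 (depth now 1) [depth=1]
Event 11 (EXEC): [IRQ0] PC=1: INC 2 -> ACC=-3 [depth=1]
Event 12 (EXEC): [IRQ0] PC=2: IRET -> resume MAIN at PC=0 (depth now 0) [depth=0]
Event 13 (EXEC): [MAIN] PC=0: INC 4 -> ACC=1 [depth=0]
Event 14 (EXEC): [MAIN] PC=1: INC 5 -> ACC=6 [depth=0]
Event 15 (INT 0): INT 0 arrives: push (MAIN, PC=2), enter IRQ0 at PC=0 (depth now 1) [depth=1]
Event 16 (INT 0): INT 0 arrives: push (IRQ0, PC=0), enter IRQ0 at PC=0 (depth now 2) [depth=2]
Event 17 (EXEC): [IRQ0] PC=0: DEC 3 -> ACC=3 [depth=2]
Event 18 (EXEC): [IRQ0] PC=1: INC 2 -> ACC=5 [depth=2]
Event 19 (EXEC): [IRQ0] PC=2: IRET -> resume IRQ0 at PC=0 (depth now 1) [depth=1]
Event 20 (EXEC): [IRQ0] PC=0: DEC 3 -> ACC=2 [depth=1]
Event 21 (INT 0): INT 0 arrives: push (IRQ0, PC=1), enter IRQ0 at PC=0 (depth now 2) [depth=2]
Event 22 (EXEC): [IRQ0] PC=0: DEC 3 -> ACC=-1 [depth=2]
Event 23 (EXEC): [IRQ0] PC=1: INC 2 -> ACC=1 [depth=2]
Event 24 (EXEC): [IRQ0] PC=2: IRET -> resume IRQ0 at PC=1 (depth now 1) [depth=1]
Event 25 (INT 0): INT 0 arrives: push (IRQ0, PC=1), enter IRQ0 at PC=0 (depth now 2) [depth=2]
Event 26 (EXEC): [IRQ0] PC=0: DEC 3 -> ACC=-2 [depth=2]
Event 27 (EXEC): [IRQ0] PC=1: INC 2 -> ACC=0 [depth=2]
Event 28 (EXEC): [IRQ0] PC=2: IRET -> resume IRQ0 at PC=1 (depth now 1) [depth=1]
Event 29 (EXEC): [IRQ0] PC=1: INC 2 -> ACC=2 [depth=1]
Event 30 (EXEC): [IRQ0] PC=2: IRET -> resume MAIN at PC=2 (depth now 0) [depth=0]
Event 31 (EXEC): [MAIN] PC=2: INC 1 -> ACC=3 [depth=0]
Event 32 (EXEC): [MAIN] PC=3: INC 2 -> ACC=5 [depth=0]
Event 33 (EXEC): [MAIN] PC=4: DEC 1 -> ACC=4 [depth=0]
Event 34 (EXEC): [MAIN] PC=5: HALT [depth=0]
Max depth observed: 2

Answer: 2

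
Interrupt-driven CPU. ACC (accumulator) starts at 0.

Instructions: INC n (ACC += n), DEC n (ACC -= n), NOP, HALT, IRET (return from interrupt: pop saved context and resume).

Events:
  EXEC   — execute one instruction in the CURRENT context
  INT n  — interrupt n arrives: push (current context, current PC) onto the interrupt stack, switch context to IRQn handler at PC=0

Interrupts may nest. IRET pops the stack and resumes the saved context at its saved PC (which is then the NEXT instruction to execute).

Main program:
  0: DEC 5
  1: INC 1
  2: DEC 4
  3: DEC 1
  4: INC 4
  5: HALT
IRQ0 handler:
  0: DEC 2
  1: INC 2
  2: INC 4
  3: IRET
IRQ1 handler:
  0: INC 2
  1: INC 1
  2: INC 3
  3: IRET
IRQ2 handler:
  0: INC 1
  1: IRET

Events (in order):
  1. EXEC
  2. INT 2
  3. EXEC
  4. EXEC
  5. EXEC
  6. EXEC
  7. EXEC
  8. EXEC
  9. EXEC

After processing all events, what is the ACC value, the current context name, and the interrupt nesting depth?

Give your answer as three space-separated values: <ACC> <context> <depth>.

Answer: -4 MAIN 0

Derivation:
Event 1 (EXEC): [MAIN] PC=0: DEC 5 -> ACC=-5
Event 2 (INT 2): INT 2 arrives: push (MAIN, PC=1), enter IRQ2 at PC=0 (depth now 1)
Event 3 (EXEC): [IRQ2] PC=0: INC 1 -> ACC=-4
Event 4 (EXEC): [IRQ2] PC=1: IRET -> resume MAIN at PC=1 (depth now 0)
Event 5 (EXEC): [MAIN] PC=1: INC 1 -> ACC=-3
Event 6 (EXEC): [MAIN] PC=2: DEC 4 -> ACC=-7
Event 7 (EXEC): [MAIN] PC=3: DEC 1 -> ACC=-8
Event 8 (EXEC): [MAIN] PC=4: INC 4 -> ACC=-4
Event 9 (EXEC): [MAIN] PC=5: HALT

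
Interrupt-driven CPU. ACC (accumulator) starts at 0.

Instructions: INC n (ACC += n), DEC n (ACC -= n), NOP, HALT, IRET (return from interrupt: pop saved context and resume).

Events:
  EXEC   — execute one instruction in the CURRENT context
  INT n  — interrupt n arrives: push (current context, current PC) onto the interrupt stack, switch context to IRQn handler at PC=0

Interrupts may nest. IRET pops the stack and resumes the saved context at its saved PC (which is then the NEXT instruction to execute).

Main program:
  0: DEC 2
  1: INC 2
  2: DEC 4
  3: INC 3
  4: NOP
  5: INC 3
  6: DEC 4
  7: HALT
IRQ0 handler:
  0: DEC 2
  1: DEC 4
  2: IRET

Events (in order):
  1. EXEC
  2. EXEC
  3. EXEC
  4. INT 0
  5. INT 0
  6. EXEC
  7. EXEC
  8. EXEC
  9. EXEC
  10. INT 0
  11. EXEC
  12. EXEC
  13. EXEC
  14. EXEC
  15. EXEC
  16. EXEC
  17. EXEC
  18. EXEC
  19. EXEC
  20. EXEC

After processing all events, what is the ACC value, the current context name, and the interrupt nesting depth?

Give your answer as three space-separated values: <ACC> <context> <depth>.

Event 1 (EXEC): [MAIN] PC=0: DEC 2 -> ACC=-2
Event 2 (EXEC): [MAIN] PC=1: INC 2 -> ACC=0
Event 3 (EXEC): [MAIN] PC=2: DEC 4 -> ACC=-4
Event 4 (INT 0): INT 0 arrives: push (MAIN, PC=3), enter IRQ0 at PC=0 (depth now 1)
Event 5 (INT 0): INT 0 arrives: push (IRQ0, PC=0), enter IRQ0 at PC=0 (depth now 2)
Event 6 (EXEC): [IRQ0] PC=0: DEC 2 -> ACC=-6
Event 7 (EXEC): [IRQ0] PC=1: DEC 4 -> ACC=-10
Event 8 (EXEC): [IRQ0] PC=2: IRET -> resume IRQ0 at PC=0 (depth now 1)
Event 9 (EXEC): [IRQ0] PC=0: DEC 2 -> ACC=-12
Event 10 (INT 0): INT 0 arrives: push (IRQ0, PC=1), enter IRQ0 at PC=0 (depth now 2)
Event 11 (EXEC): [IRQ0] PC=0: DEC 2 -> ACC=-14
Event 12 (EXEC): [IRQ0] PC=1: DEC 4 -> ACC=-18
Event 13 (EXEC): [IRQ0] PC=2: IRET -> resume IRQ0 at PC=1 (depth now 1)
Event 14 (EXEC): [IRQ0] PC=1: DEC 4 -> ACC=-22
Event 15 (EXEC): [IRQ0] PC=2: IRET -> resume MAIN at PC=3 (depth now 0)
Event 16 (EXEC): [MAIN] PC=3: INC 3 -> ACC=-19
Event 17 (EXEC): [MAIN] PC=4: NOP
Event 18 (EXEC): [MAIN] PC=5: INC 3 -> ACC=-16
Event 19 (EXEC): [MAIN] PC=6: DEC 4 -> ACC=-20
Event 20 (EXEC): [MAIN] PC=7: HALT

Answer: -20 MAIN 0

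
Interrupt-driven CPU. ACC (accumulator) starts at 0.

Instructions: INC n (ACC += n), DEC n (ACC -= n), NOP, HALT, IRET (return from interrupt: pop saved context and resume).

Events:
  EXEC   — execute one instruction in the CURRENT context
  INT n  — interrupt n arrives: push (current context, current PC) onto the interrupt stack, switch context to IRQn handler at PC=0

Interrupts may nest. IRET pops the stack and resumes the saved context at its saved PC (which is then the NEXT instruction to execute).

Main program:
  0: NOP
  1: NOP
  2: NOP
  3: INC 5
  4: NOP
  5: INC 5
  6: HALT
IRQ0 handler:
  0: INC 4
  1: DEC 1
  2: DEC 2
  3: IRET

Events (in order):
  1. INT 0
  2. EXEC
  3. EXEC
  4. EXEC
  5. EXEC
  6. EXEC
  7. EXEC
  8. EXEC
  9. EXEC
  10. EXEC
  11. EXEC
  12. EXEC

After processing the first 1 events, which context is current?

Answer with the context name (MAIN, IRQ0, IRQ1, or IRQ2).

Answer: IRQ0

Derivation:
Event 1 (INT 0): INT 0 arrives: push (MAIN, PC=0), enter IRQ0 at PC=0 (depth now 1)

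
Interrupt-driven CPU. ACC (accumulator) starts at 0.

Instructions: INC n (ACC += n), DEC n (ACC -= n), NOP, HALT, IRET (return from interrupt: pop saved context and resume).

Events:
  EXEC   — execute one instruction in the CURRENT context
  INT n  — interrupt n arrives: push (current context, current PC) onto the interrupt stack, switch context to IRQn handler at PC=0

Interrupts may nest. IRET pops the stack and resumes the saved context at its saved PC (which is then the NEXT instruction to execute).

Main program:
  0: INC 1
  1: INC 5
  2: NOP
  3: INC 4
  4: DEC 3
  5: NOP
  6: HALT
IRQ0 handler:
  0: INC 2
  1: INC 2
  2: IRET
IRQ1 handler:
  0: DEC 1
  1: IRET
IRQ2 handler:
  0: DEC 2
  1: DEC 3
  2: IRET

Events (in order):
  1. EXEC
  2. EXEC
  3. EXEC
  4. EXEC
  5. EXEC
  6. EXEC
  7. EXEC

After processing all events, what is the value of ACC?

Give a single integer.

Answer: 7

Derivation:
Event 1 (EXEC): [MAIN] PC=0: INC 1 -> ACC=1
Event 2 (EXEC): [MAIN] PC=1: INC 5 -> ACC=6
Event 3 (EXEC): [MAIN] PC=2: NOP
Event 4 (EXEC): [MAIN] PC=3: INC 4 -> ACC=10
Event 5 (EXEC): [MAIN] PC=4: DEC 3 -> ACC=7
Event 6 (EXEC): [MAIN] PC=5: NOP
Event 7 (EXEC): [MAIN] PC=6: HALT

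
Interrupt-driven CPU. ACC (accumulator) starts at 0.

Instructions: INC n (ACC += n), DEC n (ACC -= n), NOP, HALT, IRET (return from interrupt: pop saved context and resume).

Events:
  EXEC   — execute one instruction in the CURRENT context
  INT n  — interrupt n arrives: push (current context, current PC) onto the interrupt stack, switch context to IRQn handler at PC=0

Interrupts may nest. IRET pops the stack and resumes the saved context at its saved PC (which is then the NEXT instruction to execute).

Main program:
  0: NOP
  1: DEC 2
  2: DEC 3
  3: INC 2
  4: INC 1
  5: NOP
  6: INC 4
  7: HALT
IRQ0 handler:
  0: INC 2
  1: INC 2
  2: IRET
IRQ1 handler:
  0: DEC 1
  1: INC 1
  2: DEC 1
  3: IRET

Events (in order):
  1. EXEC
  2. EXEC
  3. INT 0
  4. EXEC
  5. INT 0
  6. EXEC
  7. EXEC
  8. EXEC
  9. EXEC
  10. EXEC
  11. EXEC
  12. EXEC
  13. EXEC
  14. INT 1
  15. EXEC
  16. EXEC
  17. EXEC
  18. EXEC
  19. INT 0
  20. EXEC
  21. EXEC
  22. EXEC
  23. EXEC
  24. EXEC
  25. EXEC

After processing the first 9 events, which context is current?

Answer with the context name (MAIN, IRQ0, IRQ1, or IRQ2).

Event 1 (EXEC): [MAIN] PC=0: NOP
Event 2 (EXEC): [MAIN] PC=1: DEC 2 -> ACC=-2
Event 3 (INT 0): INT 0 arrives: push (MAIN, PC=2), enter IRQ0 at PC=0 (depth now 1)
Event 4 (EXEC): [IRQ0] PC=0: INC 2 -> ACC=0
Event 5 (INT 0): INT 0 arrives: push (IRQ0, PC=1), enter IRQ0 at PC=0 (depth now 2)
Event 6 (EXEC): [IRQ0] PC=0: INC 2 -> ACC=2
Event 7 (EXEC): [IRQ0] PC=1: INC 2 -> ACC=4
Event 8 (EXEC): [IRQ0] PC=2: IRET -> resume IRQ0 at PC=1 (depth now 1)
Event 9 (EXEC): [IRQ0] PC=1: INC 2 -> ACC=6

Answer: IRQ0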